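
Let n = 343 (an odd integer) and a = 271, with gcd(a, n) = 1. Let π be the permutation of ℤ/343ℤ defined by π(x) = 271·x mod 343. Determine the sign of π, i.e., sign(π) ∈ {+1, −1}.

-1

Start at x=134: 134 → 299 → 81 → 342 → 72 → 304 → 64 → … (one orbit).
4 cycles of lengths [294, 42, 6, 1].
4 cycles on 343: each ℓ→(−1)^(ℓ−1), product (−1)^339 = -1.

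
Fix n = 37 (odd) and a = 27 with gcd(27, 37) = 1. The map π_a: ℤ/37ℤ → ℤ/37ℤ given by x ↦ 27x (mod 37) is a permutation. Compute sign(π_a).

Orbit of 27 under x↦27x: [27, 26, 36, 10, 11, 1]… (length divides ord_37(27)).
Cycle type of π: 6×6 + 1; total 7 cycles.
sign(π) = (−1)^{n − #cycles} = (−1)^{37−7} = (−1)^30 = +1.
Zolotarev: (27|37) = +1, matching the cycle-count sign.

+1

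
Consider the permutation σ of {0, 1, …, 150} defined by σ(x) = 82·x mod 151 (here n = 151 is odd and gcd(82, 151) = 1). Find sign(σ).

Orbit of 115 under x↦82x: [115, 68, 140, 4, 26, 18, 117]… (length divides ord_151(82)).
Cycle lengths of π_82 on ℤ/151ℤ: [150, 1]; 2 cycles in total.
With 2 cycles on 151 points, sign = (−1)^{151−2} = -1.
The Jacobi symbol (82|151) = -1 (Zolotarev) agrees.

-1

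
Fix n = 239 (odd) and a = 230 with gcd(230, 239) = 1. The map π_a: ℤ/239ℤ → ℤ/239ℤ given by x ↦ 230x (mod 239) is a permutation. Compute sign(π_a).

-1

Trace 65: π^k(65) = [65, 132, 7, 176, 89, 155, 39] for k=0..6.
Cycle lengths of π_230 on ℤ/239ℤ: [238, 1]; 2 cycles in total.
n − c = 239 − 2 = 237; sign = (−1)^237 = -1.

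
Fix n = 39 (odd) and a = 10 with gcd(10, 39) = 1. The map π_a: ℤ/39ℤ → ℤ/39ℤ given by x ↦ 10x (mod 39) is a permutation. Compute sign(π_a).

Start at x=25: 25 → 16 → 4 → 1 → 10 → 22 → 25 (one orbit).
The orbit structure of x ↦ 10x mod 39: 9 orbits of sizes [6, 6, 6, 6, 6, 6, 1, 1, 1].
sign(π) = (−1)^{n − #cycles} = (−1)^{39−9} = (−1)^30 = +1.

+1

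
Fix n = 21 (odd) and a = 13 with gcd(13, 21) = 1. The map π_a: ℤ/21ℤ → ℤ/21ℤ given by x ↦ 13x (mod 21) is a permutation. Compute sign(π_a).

Orbit of 13 under x↦13x: [13, 1]… (length divides ord_21(13)).
The orbit structure of x ↦ 13x mod 21: 12 orbits of sizes [2, 2, 2, 2, 2, 2, 2, 2, 2, 1, 1, 1].
n − c = 21 − 12 = 9; sign = (−1)^9 = -1.
The Jacobi symbol (13|21) = -1 (Zolotarev) agrees.

-1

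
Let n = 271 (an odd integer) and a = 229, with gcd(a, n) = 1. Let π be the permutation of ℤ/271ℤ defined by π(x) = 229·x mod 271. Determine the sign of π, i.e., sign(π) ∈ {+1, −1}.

+1

Orbit of 217 under x↦229x: [217, 100, 136, 250, 69, 83, 37]… (length divides ord_271(229)).
Decompose π into cycles: lengths [135, 135, 1] (3 cycles, including the fixed point 0).
n − c = 271 − 3 = 268; sign = (−1)^268 = +1.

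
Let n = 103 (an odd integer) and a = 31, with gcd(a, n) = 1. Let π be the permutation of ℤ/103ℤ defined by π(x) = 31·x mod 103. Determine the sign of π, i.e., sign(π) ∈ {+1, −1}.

Start at x=34: 34 → 24 → 23 → 95 → 61 → 37 → 14 → … (one orbit).
Cycle type of π: 34×3 + 1; total 4 cycles.
sign(π) = (−1)^{n − #cycles} = (−1)^{103−4} = (−1)^99 = -1.

-1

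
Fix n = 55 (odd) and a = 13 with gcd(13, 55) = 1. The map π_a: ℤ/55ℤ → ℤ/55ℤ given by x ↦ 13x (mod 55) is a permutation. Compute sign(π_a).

+1

Start at x=7: 7 → 36 → 28 → 34 → 2 → 26 → 8 → … (one orbit).
Decompose π into cycles: lengths [20, 20, 10, 4, 1] (5 cycles, including the fixed point 0).
n − c = 55 − 5 = 50; sign = (−1)^50 = +1.
Check: (13/55) = +1 by Zolotarev.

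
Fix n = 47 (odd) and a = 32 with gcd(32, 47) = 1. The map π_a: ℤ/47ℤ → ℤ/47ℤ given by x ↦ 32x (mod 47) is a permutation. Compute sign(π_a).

Start at x=1: 1 → 32 → 37 → 9 → 6 → 4 → 34 → … (one orbit).
Decompose π into cycles: lengths [23, 23, 1] (3 cycles, including the fixed point 0).
With 3 cycles on 47 points, sign = (−1)^{47−3} = +1.

+1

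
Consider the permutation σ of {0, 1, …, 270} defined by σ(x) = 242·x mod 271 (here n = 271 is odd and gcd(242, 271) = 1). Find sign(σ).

Trace 242: π^k(242) = [242, 28, 1] for k=0..2.
Cycle type of π: 3×90 + 1; total 91 cycles.
sign(π) = (−1)^{n − #cycles} = (−1)^{271−91} = (−1)^180 = +1.
Via Zolotarev, sign(π_{242}) = (242|271) = +1.

+1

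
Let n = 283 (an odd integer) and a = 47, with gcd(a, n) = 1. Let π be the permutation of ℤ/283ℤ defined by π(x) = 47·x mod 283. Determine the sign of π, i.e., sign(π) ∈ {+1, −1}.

Start at x=253: 253 → 5 → 235 → 8 → 93 → 126 → 262 → … (one orbit).
Decompose π into cycles: lengths [282, 1] (2 cycles, including the fixed point 0).
sign(π) = (−1)^{n − #cycles} = (−1)^{283−2} = (−1)^281 = -1.

-1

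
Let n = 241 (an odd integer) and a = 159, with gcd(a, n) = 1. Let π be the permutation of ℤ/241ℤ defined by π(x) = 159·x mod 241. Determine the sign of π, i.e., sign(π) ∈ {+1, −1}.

Start at x=159: 159 → 217 → 40 → 94 → 4 → 154 → 145 → … (one orbit).
5 cycles of lengths [60, 60, 60, 60, 1].
With 5 cycles on 241 points, sign = (−1)^{241−5} = +1.
The Jacobi symbol (159|241) = +1 (Zolotarev) agrees.

+1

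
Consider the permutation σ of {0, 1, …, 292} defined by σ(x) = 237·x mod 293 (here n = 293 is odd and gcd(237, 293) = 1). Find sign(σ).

+1

Trace 289: π^k(289) = [289, 224, 55, 143, 196, 158, 235] for k=0..6.
Cycle lengths of π_237 on ℤ/293ℤ: [146, 146, 1]; 3 cycles in total.
With 3 cycles on 293 points, sign = (−1)^{293−3} = +1.
Zolotarev: (237|293) = +1, matching the cycle-count sign.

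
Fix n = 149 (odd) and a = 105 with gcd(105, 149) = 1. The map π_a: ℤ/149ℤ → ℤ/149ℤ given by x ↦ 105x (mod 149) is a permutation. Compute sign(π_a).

-1

Start at x=44: 44 → 1 → 105 → 148 → 44 (one orbit).
The orbit structure of x ↦ 105x mod 149: 38 orbits of sizes [4, 4, 4, 4, 4, 4, 4, 4, 4, 4, 4, 4, 4, 4, 4, 4, 4, 4, 4, 4, 4, 4, 4, 4, 4, 4, 4, 4, 4, 4, 4, 4, 4, 4, 4, 4, 4, 1].
38 cycles on 149: each ℓ→(−1)^(ℓ−1), product (−1)^111 = -1.
The Jacobi symbol (105|149) = -1 (Zolotarev) agrees.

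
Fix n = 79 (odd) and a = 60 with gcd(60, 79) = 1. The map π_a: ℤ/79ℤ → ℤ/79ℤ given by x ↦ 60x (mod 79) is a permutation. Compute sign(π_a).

Orbit of 10 under x↦60x: [10, 47, 55, 61, 26, 59, 64]… (length divides ord_79(60)).
The orbit structure of x ↦ 60x mod 79: 2 orbits of sizes [78, 1].
2 cycles on 79: each ℓ→(−1)^(ℓ−1), product (−1)^77 = -1.
The Jacobi symbol (60|79) = -1 (Zolotarev) agrees.

-1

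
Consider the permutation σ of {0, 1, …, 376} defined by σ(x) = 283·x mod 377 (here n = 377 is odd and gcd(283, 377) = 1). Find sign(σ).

+1

Orbit of 165 under x↦283x: [165, 324, 81, 303, 170, 231, 152]… (length divides ord_377(283)).
The orbit structure of x ↦ 283x mod 377: 13 orbits of sizes [42, 42, 42, 42, 42, 42, 42, 42, 14, 14, 6, 6, 1].
sign(π) = (−1)^{n − #cycles} = (−1)^{377−13} = (−1)^364 = +1.
Check: (283/377) = +1 by Zolotarev.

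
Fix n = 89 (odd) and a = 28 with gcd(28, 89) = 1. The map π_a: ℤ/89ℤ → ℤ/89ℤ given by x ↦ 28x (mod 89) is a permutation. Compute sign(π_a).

-1

Orbit of 25 under x↦28x: [25, 77, 20, 26, 16, 3, 84]… (length divides ord_89(28)).
Decompose π into cycles: lengths [88, 1] (2 cycles, including the fixed point 0).
2 cycles on 89: each ℓ→(−1)^(ℓ−1), product (−1)^87 = -1.
Zolotarev: (28|89) = -1, matching the cycle-count sign.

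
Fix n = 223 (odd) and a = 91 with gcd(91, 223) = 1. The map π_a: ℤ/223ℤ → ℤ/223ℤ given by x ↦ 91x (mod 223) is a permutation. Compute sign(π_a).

Trace 182: π^k(182) = [182, 60, 108, 16, 118, 34, 195] for k=0..6.
Decompose π into cycles: lengths [74, 74, 74, 1] (4 cycles, including the fixed point 0).
sign(π) = (−1)^{n − #cycles} = (−1)^{223−4} = (−1)^219 = -1.
Check: (91/223) = -1 by Zolotarev.

-1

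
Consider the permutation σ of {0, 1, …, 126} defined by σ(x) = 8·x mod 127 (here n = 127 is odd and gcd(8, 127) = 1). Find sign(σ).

+1

Start at x=64: 64 → 4 → 32 → 2 → 16 → 1 → 8 → 64 (one orbit).
Cycle lengths of π_8 on ℤ/127ℤ: [7, 7, 7, 7, 7, 7, 7, 7, 7, 7, 7, 7, 7, 7, 7, 7, 7, 7, 1]; 19 cycles in total.
Σ(ℓ_i−1) = 127−19 = 108; sign = (−1)^108 = +1.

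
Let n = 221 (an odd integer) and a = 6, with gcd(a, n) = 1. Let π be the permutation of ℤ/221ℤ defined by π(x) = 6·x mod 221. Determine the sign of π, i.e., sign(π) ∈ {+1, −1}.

+1

Start at x=127: 127 → 99 → 152 → 28 → 168 → 124 → 81 → … (one orbit).
7 cycles of lengths [48, 48, 48, 48, 16, 12, 1].
Σ(ℓ_i−1) = 221−7 = 214; sign = (−1)^214 = +1.
(6|221)_J = +1 (Zolotarev's lemma cross-check).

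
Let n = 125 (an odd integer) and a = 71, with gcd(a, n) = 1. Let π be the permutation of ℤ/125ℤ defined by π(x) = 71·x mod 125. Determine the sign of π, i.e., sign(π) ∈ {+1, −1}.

Orbit of 46 under x↦71x: [46, 16, 11, 31, 76, 21, 116]… (length divides ord_125(71)).
Cycle lengths of π_71 on ℤ/125ℤ: [25, 25, 25, 25, 5, 5, 5, 5, 1, 1, 1, 1, 1]; 13 cycles in total.
125 − 13 = 112 transpositions; sign(π) = (−1)^112 = +1.
(71|125)_J = +1 (Zolotarev's lemma cross-check).

+1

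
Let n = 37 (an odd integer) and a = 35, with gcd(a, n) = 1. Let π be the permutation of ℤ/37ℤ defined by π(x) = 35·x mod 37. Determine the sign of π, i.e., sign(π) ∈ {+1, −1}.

-1

Trace 21: π^k(21) = [21, 32, 10, 17, 3, 31, 12] for k=0..6.
π_35 has 2 disjoint cycles with lengths [36, 1] on {0,…,36}.
sign(π) = (−1)^{n − #cycles} = (−1)^{37−2} = (−1)^35 = -1.
Zolotarev: (35|37) = -1, matching the cycle-count sign.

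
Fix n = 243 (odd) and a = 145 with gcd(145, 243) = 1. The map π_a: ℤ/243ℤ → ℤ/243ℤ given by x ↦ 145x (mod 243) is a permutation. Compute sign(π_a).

+1

Start at x=37: 37 → 19 → 82 → 226 → 208 → 28 → 172 → … (one orbit).
π_145 has 27 disjoint cycles with lengths [27, 27, 27, 27, 27, 27, 9, 9, 9, 9, 9, 9, 3, 3, 3, 3, 3, 3, 1, 1, 1, 1, 1, 1, 1, 1, 1] on {0,…,242}.
243 − 27 = 216 transpositions; sign(π) = (−1)^216 = +1.
Zolotarev: (145|243) = +1, matching the cycle-count sign.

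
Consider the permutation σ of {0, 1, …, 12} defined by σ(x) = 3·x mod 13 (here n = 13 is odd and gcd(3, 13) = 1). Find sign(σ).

+1

Trace 9: π^k(9) = [9, 1, 3] for k=0..2.
The orbit structure of x ↦ 3x mod 13: 5 orbits of sizes [3, 3, 3, 3, 1].
With 5 cycles on 13 points, sign = (−1)^{13−5} = +1.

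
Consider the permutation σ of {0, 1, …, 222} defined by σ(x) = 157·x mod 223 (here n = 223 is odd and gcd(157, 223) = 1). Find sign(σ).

-1

Orbit of 1 under x↦157x: [1, 157, 119, 174, 112, 190, 171]… (length divides ord_223(157)).
π_157 has 4 disjoint cycles with lengths [74, 74, 74, 1] on {0,…,222}.
sign(π) = (−1)^{n − #cycles} = (−1)^{223−4} = (−1)^219 = -1.
Check: (157/223) = -1 by Zolotarev.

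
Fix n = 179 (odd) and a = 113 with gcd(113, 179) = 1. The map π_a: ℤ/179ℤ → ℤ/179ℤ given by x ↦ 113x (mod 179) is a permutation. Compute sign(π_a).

Trace 119: π^k(119) = [119, 22, 159, 67, 53, 82, 137] for k=0..6.
The orbit structure of x ↦ 113x mod 179: 2 orbits of sizes [178, 1].
179 − 2 = 177 transpositions; sign(π) = (−1)^177 = -1.
The Jacobi symbol (113|179) = -1 (Zolotarev) agrees.

-1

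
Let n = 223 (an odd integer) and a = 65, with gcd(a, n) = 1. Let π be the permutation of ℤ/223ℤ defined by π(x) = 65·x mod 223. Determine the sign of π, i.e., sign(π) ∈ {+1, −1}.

+1

Orbit of 78 under x↦65x: [78, 164, 179, 39, 82, 201, 131]… (length divides ord_223(65)).
Cycle lengths of π_65 on ℤ/223ℤ: [111, 111, 1]; 3 cycles in total.
223 − 3 = 220 transpositions; sign(π) = (−1)^220 = +1.
The Jacobi symbol (65|223) = +1 (Zolotarev) agrees.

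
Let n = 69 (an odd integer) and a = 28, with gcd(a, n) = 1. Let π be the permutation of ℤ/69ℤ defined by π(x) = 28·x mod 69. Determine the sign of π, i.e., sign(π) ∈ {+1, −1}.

-1

Start at x=1: 1 → 28 → 25 → 10 → 4 → 43 → 31 → … (one orbit).
Cycle type of π: 22×3 + 1×3; total 6 cycles.
n − c = 69 − 6 = 63; sign = (−1)^63 = -1.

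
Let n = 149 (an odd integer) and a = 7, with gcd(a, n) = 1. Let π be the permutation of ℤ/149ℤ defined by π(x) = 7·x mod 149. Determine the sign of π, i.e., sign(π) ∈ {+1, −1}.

Start at x=67: 67 → 22 → 5 → 35 → 96 → 76 → 85 → … (one orbit).
The orbit structure of x ↦ 7x mod 149: 3 orbits of sizes [74, 74, 1].
sign(π) = (−1)^{n − #cycles} = (−1)^{149−3} = (−1)^146 = +1.

+1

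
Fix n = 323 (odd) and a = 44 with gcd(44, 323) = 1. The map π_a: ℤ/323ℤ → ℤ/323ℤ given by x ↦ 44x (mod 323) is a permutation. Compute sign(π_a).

-1

Trace 39: π^k(39) = [39, 101, 245, 121, 156, 81, 11] for k=0..6.
Decompose π into cycles: lengths [144, 144, 16, 9, 9, 1] (6 cycles, including the fixed point 0).
With 6 cycles on 323 points, sign = (−1)^{323−6} = -1.
Zolotarev: (44|323) = -1, matching the cycle-count sign.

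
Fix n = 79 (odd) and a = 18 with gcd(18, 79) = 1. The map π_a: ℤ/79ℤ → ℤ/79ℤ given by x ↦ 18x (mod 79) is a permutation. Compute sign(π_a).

+1

Trace 52: π^k(52) = [52, 67, 21, 62, 10, 22, 1] for k=0..6.
7 cycles of lengths [13, 13, 13, 13, 13, 13, 1].
With 7 cycles on 79 points, sign = (−1)^{79−7} = +1.
Check: (18/79) = +1 by Zolotarev.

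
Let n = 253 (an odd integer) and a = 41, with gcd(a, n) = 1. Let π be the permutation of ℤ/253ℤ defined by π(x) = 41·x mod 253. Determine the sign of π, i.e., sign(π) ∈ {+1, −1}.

Trace 36: π^k(36) = [36, 211, 49, 238, 144, 85, 196] for k=0..6.
Cycle lengths of π_41 on ℤ/253ℤ: [110, 110, 11, 11, 10, 1]; 6 cycles in total.
Σ(ℓ_i−1) = 253−6 = 247; sign = (−1)^247 = -1.

-1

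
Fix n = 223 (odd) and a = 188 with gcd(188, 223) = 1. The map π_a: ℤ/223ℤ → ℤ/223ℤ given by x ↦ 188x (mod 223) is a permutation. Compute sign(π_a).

+1

Orbit of 66 under x↦188x: [66, 143, 124, 120, 37, 43, 56]… (length divides ord_223(188)).
Decompose π into cycles: lengths [111, 111, 1] (3 cycles, including the fixed point 0).
Σ(ℓ_i−1) = 223−3 = 220; sign = (−1)^220 = +1.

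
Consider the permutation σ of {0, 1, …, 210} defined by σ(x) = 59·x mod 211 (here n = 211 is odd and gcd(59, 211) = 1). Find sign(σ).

+1

Start at x=148: 148 → 81 → 137 → 65 → 37 → 73 → 87 → … (one orbit).
Cycle type of π: 105×2 + 1; total 3 cycles.
211 − 3 = 208 transpositions; sign(π) = (−1)^208 = +1.
Zolotarev: (59|211) = +1, matching the cycle-count sign.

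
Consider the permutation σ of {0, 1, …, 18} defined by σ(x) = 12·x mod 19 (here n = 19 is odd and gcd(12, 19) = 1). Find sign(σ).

Orbit of 18 under x↦12x: [18, 7, 8, 1, 12, 11]… (length divides ord_19(12)).
Cycle lengths of π_12 on ℤ/19ℤ: [6, 6, 6, 1]; 4 cycles in total.
19 − 4 = 15 transpositions; sign(π) = (−1)^15 = -1.
Check: (12/19) = -1 by Zolotarev.

-1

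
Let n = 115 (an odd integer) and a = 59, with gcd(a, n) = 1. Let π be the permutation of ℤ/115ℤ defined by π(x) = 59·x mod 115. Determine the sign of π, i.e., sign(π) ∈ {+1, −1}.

Start at x=36: 36 → 54 → 81 → 64 → 96 → 29 → 101 → … (one orbit).
Cycle lengths of π_59 on ℤ/115ℤ: [22, 22, 22, 22, 11, 11, 2, 2, 1]; 9 cycles in total.
sign(π) = (−1)^{n − #cycles} = (−1)^{115−9} = (−1)^106 = +1.
Check: (59/115) = +1 by Zolotarev.

+1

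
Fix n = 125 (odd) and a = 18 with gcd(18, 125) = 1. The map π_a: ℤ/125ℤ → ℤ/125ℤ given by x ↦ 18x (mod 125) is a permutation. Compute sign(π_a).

Start at x=107: 107 → 51 → 43 → 24 → 57 → 26 → 93 → … (one orbit).
Cycle type of π: 20×5 + 4×6 + 1; total 12 cycles.
125 − 12 = 113 transpositions; sign(π) = (−1)^113 = -1.
Zolotarev: (18|125) = -1, matching the cycle-count sign.

-1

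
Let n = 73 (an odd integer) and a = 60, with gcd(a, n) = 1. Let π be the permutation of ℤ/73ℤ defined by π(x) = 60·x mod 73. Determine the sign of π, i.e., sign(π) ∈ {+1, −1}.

-1

Start at x=10: 10 → 16 → 11 → 3 → 34 → 69 → 52 → … (one orbit).
The orbit structure of x ↦ 60x mod 73: 2 orbits of sizes [72, 1].
sign(π) = (−1)^{n − #cycles} = (−1)^{73−2} = (−1)^71 = -1.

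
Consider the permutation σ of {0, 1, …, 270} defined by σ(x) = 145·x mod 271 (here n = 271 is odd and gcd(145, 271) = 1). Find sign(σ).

-1

Orbit of 238 under x↦145x: [238, 93, 206, 60, 28, 266, 88]… (length divides ord_271(145)).
6 cycles of lengths [54, 54, 54, 54, 54, 1].
sign(π) = (−1)^{n − #cycles} = (−1)^{271−6} = (−1)^265 = -1.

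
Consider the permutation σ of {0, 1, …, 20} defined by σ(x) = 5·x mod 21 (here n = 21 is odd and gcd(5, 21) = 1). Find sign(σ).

Start at x=16: 16 → 17 → 1 → 5 → 4 → 20 → 16 (one orbit).
π_5 has 5 disjoint cycles with lengths [6, 6, 6, 2, 1] on {0,…,20}.
With 5 cycles on 21 points, sign = (−1)^{21−5} = +1.
The Jacobi symbol (5|21) = +1 (Zolotarev) agrees.

+1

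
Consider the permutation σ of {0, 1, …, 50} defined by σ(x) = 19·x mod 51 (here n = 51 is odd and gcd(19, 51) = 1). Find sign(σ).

+1

Trace 43: π^k(43) = [43, 1, 19, 4, 25, 16, 49] for k=0..6.
9 cycles of lengths [8, 8, 8, 8, 8, 8, 1, 1, 1].
sign(π) = (−1)^{n − #cycles} = (−1)^{51−9} = (−1)^42 = +1.
Zolotarev: (19|51) = +1, matching the cycle-count sign.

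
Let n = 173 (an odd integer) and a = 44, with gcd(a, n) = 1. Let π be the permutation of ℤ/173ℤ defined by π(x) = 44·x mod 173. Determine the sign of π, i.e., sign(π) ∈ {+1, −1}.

-1

Trace 124: π^k(124) = [124, 93, 113, 128, 96, 72, 54] for k=0..6.
Cycle lengths of π_44 on ℤ/173ℤ: [172, 1]; 2 cycles in total.
sign(π) = (−1)^{n − #cycles} = (−1)^{173−2} = (−1)^171 = -1.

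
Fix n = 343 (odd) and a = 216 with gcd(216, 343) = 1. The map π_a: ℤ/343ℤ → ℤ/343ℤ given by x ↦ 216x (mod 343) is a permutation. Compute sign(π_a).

Trace 211: π^k(211) = [211, 300, 316, 342, 127, 335, 330] for k=0..6.
The orbit structure of x ↦ 216x mod 343: 10 orbits of sizes [98, 98, 98, 14, 14, 14, 2, 2, 2, 1].
10 cycles on 343: each ℓ→(−1)^(ℓ−1), product (−1)^333 = -1.
The Jacobi symbol (216|343) = -1 (Zolotarev) agrees.

-1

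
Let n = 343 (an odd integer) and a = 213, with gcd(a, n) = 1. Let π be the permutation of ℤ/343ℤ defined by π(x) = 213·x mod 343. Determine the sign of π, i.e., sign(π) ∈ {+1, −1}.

Orbit of 46 under x↦213x: [46, 194, 162, 206, 317, 293, 326]… (length divides ord_343(213)).
Cycle type of π: 294 + 42 + 6 + 1; total 4 cycles.
343 − 4 = 339 transpositions; sign(π) = (−1)^339 = -1.

-1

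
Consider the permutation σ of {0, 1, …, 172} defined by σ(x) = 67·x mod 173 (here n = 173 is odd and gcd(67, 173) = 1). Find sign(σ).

Start at x=149: 149 → 122 → 43 → 113 → 132 → 21 → 23 → … (one orbit).
3 cycles of lengths [86, 86, 1].
Σ(ℓ_i−1) = 173−3 = 170; sign = (−1)^170 = +1.
The Jacobi symbol (67|173) = +1 (Zolotarev) agrees.

+1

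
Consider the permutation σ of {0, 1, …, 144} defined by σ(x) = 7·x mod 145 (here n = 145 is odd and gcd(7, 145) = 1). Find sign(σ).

Start at x=107: 107 → 24 → 23 → 16 → 112 → 59 → 123 → … (one orbit).
π_7 has 10 disjoint cycles with lengths [28, 28, 28, 28, 7, 7, 7, 7, 4, 1] on {0,…,144}.
n − c = 145 − 10 = 135; sign = (−1)^135 = -1.
The Jacobi symbol (7|145) = -1 (Zolotarev) agrees.

-1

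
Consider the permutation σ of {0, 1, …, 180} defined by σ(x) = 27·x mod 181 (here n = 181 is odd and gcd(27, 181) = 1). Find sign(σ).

+1

Start at x=114: 114 → 1 → 27 → 5 → 135 → 25 → 132 → … (one orbit).
π_27 has 13 disjoint cycles with lengths [15, 15, 15, 15, 15, 15, 15, 15, 15, 15, 15, 15, 1] on {0,…,180}.
n − c = 181 − 13 = 168; sign = (−1)^168 = +1.
(27|181)_J = +1 (Zolotarev's lemma cross-check).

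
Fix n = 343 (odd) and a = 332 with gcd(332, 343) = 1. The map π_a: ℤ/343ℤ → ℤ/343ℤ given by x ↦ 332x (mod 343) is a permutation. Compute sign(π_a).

Start at x=241: 241 → 93 → 6 → 277 → 40 → 246 → 38 → … (one orbit).
4 cycles of lengths [294, 42, 6, 1].
4 cycles on 343: each ℓ→(−1)^(ℓ−1), product (−1)^339 = -1.
Check: (332/343) = -1 by Zolotarev.

-1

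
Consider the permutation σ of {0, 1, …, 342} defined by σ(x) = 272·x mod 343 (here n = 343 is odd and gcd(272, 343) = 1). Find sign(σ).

Start at x=260: 260 → 62 → 57 → 69 → 246 → 27 → 141 → … (one orbit).
The orbit structure of x ↦ 272x mod 343: 10 orbits of sizes [98, 98, 98, 14, 14, 14, 2, 2, 2, 1].
Σ(ℓ_i−1) = 343−10 = 333; sign = (−1)^333 = -1.

-1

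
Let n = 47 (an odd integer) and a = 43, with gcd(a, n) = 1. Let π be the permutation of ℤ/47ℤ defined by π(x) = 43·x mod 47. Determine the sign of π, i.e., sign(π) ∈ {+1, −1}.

Start at x=7: 7 → 19 → 18 → 22 → 6 → 23 → 2 → … (one orbit).
Cycle type of π: 46 + 1; total 2 cycles.
47 − 2 = 45 transpositions; sign(π) = (−1)^45 = -1.
Via Zolotarev, sign(π_{43}) = (43|47) = -1.

-1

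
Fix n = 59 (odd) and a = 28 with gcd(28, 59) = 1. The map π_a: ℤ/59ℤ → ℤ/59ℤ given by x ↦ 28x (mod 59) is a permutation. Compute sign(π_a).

Trace 46: π^k(46) = [46, 49, 15, 7, 19, 1, 28] for k=0..6.
Decompose π into cycles: lengths [29, 29, 1] (3 cycles, including the fixed point 0).
n − c = 59 − 3 = 56; sign = (−1)^56 = +1.
Via Zolotarev, sign(π_{28}) = (28|59) = +1.

+1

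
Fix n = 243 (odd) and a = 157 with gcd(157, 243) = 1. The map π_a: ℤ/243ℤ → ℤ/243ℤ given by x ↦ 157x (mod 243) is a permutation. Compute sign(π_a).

+1

Trace 64: π^k(64) = [64, 85, 223, 19, 67, 70, 55] for k=0..6.
Cycle lengths of π_157 on ℤ/243ℤ: [81, 81, 27, 27, 9, 9, 3, 3, 1, 1, 1]; 11 cycles in total.
sign(π) = (−1)^{n − #cycles} = (−1)^{243−11} = (−1)^232 = +1.
The Jacobi symbol (157|243) = +1 (Zolotarev) agrees.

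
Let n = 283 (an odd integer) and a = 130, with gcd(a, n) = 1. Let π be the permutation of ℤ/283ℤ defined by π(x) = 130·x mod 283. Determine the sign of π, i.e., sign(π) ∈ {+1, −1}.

+1

Trace 207: π^k(207) = [207, 25, 137, 264, 77, 105, 66] for k=0..6.
The orbit structure of x ↦ 130x mod 283: 3 orbits of sizes [141, 141, 1].
3 cycles on 283: each ℓ→(−1)^(ℓ−1), product (−1)^280 = +1.
Zolotarev: (130|283) = +1, matching the cycle-count sign.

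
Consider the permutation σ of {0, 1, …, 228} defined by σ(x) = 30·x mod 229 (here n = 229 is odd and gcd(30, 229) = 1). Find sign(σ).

Trace 108: π^k(108) = [108, 34, 104, 143, 168, 2, 60] for k=0..6.
Decompose π into cycles: lengths [76, 76, 76, 1] (4 cycles, including the fixed point 0).
4 cycles on 229: each ℓ→(−1)^(ℓ−1), product (−1)^225 = -1.

-1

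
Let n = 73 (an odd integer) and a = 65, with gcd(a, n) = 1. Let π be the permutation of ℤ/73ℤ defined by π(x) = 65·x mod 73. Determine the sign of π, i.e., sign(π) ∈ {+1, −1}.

Orbit of 8 under x↦65x: [8, 9, 1, 65, 64, 72]… (length divides ord_73(65)).
The orbit structure of x ↦ 65x mod 73: 13 orbits of sizes [6, 6, 6, 6, 6, 6, 6, 6, 6, 6, 6, 6, 1].
sign(π) = (−1)^{n − #cycles} = (−1)^{73−13} = (−1)^60 = +1.

+1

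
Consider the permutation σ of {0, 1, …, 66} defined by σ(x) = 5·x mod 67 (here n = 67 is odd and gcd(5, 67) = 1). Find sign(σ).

Trace 64: π^k(64) = [64, 52, 59, 27, 1, 5, 25] for k=0..6.
Cycle type of π: 22×3 + 1; total 4 cycles.
67 − 4 = 63 transpositions; sign(π) = (−1)^63 = -1.
Zolotarev: (5|67) = -1, matching the cycle-count sign.

-1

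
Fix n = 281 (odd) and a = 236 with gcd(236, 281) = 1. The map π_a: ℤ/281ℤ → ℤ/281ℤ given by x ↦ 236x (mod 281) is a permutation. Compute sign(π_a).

Trace 140: π^k(140) = [140, 163, 252, 181, 4, 101, 232] for k=0..6.
π_236 has 9 disjoint cycles with lengths [35, 35, 35, 35, 35, 35, 35, 35, 1] on {0,…,280}.
With 9 cycles on 281 points, sign = (−1)^{281−9} = +1.

+1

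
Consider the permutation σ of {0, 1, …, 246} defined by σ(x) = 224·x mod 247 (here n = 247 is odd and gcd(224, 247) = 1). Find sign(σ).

Trace 27: π^k(27) = [27, 120, 204, 1, 224, 35, 183] for k=0..6.
The orbit structure of x ↦ 224x mod 247: 18 orbits of sizes [18, 18, 18, 18, 18, 18, 18, 18, 18, 18, 18, 18, 18, 3, 3, 3, 3, 1].
n − c = 247 − 18 = 229; sign = (−1)^229 = -1.

-1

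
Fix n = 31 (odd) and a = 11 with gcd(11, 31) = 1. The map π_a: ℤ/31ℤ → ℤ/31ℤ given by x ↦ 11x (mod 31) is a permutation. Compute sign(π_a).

-1

Trace 1: π^k(1) = [1, 11, 28, 29, 9, 6, 4] for k=0..6.
Cycle type of π: 30 + 1; total 2 cycles.
sign(π) = (−1)^{n − #cycles} = (−1)^{31−2} = (−1)^29 = -1.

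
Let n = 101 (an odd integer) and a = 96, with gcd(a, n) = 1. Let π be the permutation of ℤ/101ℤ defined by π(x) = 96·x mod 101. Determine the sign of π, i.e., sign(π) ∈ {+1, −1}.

Start at x=47: 47 → 68 → 64 → 84 → 85 → 80 → 4 → … (one orbit).
Cycle lengths of π_96 on ℤ/101ℤ: [50, 50, 1]; 3 cycles in total.
sign(π) = (−1)^{n − #cycles} = (−1)^{101−3} = (−1)^98 = +1.

+1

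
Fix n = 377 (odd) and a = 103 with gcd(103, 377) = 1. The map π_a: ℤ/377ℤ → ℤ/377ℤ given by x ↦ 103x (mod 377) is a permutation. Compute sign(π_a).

Orbit of 170 under x↦103x: [170, 168, 339, 233, 248, 285, 326]… (length divides ord_377(103)).
Cycle type of π: 14×24 + 7×4 + 2×6 + 1; total 35 cycles.
Σ(ℓ_i−1) = 377−35 = 342; sign = (−1)^342 = +1.

+1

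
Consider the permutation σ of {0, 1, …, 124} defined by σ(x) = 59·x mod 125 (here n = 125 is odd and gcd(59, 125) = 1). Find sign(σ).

+1

Start at x=29: 29 → 86 → 74 → 116 → 94 → 46 → 89 → … (one orbit).
7 cycles of lengths [50, 50, 10, 10, 2, 2, 1].
125 − 7 = 118 transpositions; sign(π) = (−1)^118 = +1.
Zolotarev: (59|125) = +1, matching the cycle-count sign.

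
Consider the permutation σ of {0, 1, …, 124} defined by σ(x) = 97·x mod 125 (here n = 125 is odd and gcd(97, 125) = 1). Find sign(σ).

Orbit of 94 under x↦97x: [94, 118, 71, 12, 39, 33, 76]… (length divides ord_125(97)).
Cycle type of π: 100 + 20 + 4 + 1; total 4 cycles.
125 − 4 = 121 transpositions; sign(π) = (−1)^121 = -1.

-1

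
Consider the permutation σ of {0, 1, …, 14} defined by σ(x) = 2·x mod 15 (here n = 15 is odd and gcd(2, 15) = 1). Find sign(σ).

+1

Trace 1: π^k(1) = [1, 2, 4, 8] for k=0..3.
π_2 has 5 disjoint cycles with lengths [4, 4, 4, 2, 1] on {0,…,14}.
sign(π) = (−1)^{n − #cycles} = (−1)^{15−5} = (−1)^10 = +1.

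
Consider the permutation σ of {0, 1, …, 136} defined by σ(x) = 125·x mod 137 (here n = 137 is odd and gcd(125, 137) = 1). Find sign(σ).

-1

Orbit of 109 under x↦125x: [109, 62, 78, 23, 135, 24, 123]… (length divides ord_137(125)).
Decompose π into cycles: lengths [136, 1] (2 cycles, including the fixed point 0).
n − c = 137 − 2 = 135; sign = (−1)^135 = -1.
The Jacobi symbol (125|137) = -1 (Zolotarev) agrees.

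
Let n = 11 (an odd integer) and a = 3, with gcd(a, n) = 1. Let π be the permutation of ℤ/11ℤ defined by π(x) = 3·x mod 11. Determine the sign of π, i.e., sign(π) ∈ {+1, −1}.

+1

Orbit of 5 under x↦3x: [5, 4, 1, 3, 9]… (length divides ord_11(3)).
Cycle lengths of π_3 on ℤ/11ℤ: [5, 5, 1]; 3 cycles in total.
3 cycles on 11: each ℓ→(−1)^(ℓ−1), product (−1)^8 = +1.
Zolotarev: (3|11) = +1, matching the cycle-count sign.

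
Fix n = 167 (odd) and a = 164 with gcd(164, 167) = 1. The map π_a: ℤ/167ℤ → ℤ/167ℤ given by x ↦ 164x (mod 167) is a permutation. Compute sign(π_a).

-1

Orbit of 58 under x↦164x: [58, 160, 21, 104, 22, 101, 31]… (length divides ord_167(164)).
2 cycles of lengths [166, 1].
167 − 2 = 165 transpositions; sign(π) = (−1)^165 = -1.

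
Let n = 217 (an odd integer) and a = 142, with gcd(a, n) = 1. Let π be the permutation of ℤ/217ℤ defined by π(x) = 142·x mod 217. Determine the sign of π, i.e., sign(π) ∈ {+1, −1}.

Orbit of 142 under x↦142x: [142, 200, 190, 72, 25, 78, 9]… (length divides ord_217(142)).
Decompose π into cycles: lengths [15, 15, 15, 15, 15, 15, 15, 15, 15, 15, 15, 15, 15, 15, 3, 3, 1] (17 cycles, including the fixed point 0).
217 − 17 = 200 transpositions; sign(π) = (−1)^200 = +1.
(142|217)_J = +1 (Zolotarev's lemma cross-check).

+1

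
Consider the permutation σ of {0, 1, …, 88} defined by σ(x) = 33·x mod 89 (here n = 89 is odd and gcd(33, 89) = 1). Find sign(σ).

Start at x=72: 72 → 62 → 88 → 56 → 68 → 19 → 4 → … (one orbit).
Cycle type of π: 88 + 1; total 2 cycles.
With 2 cycles on 89 points, sign = (−1)^{89−2} = -1.

-1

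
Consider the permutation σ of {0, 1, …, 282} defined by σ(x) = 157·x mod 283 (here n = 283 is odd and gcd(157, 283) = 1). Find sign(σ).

+1

Trace 235: π^k(235) = [235, 105, 71, 110, 7, 250, 196] for k=0..6.
3 cycles of lengths [141, 141, 1].
3 cycles on 283: each ℓ→(−1)^(ℓ−1), product (−1)^280 = +1.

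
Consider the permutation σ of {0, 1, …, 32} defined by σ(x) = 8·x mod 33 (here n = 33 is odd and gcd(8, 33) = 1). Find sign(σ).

+1

Trace 2: π^k(2) = [2, 16, 29, 1, 8, 31, 17] for k=0..6.
Decompose π into cycles: lengths [10, 10, 10, 2, 1] (5 cycles, including the fixed point 0).
5 cycles on 33: each ℓ→(−1)^(ℓ−1), product (−1)^28 = +1.
Check: (8/33) = +1 by Zolotarev.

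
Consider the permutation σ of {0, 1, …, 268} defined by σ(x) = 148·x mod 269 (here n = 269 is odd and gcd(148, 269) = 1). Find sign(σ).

+1

Start at x=57: 57 → 97 → 99 → 126 → 87 → 233 → 52 → … (one orbit).
Cycle type of π: 134×2 + 1; total 3 cycles.
269 − 3 = 266 transpositions; sign(π) = (−1)^266 = +1.
Check: (148/269) = +1 by Zolotarev.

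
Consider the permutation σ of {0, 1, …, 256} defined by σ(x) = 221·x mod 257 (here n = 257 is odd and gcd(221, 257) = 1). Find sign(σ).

+1

Orbit of 34 under x↦221x: [34, 61, 117, 157, 2, 185, 22]… (length divides ord_257(221)).
The orbit structure of x ↦ 221x mod 257: 3 orbits of sizes [128, 128, 1].
n − c = 257 − 3 = 254; sign = (−1)^254 = +1.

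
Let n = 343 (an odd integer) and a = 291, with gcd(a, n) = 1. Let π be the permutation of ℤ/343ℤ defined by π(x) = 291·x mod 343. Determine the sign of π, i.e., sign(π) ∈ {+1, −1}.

+1

Trace 46: π^k(46) = [46, 9, 218, 326, 198, 337, 312] for k=0..6.
Cycle lengths of π_291 on ℤ/343ℤ: [147, 147, 21, 21, 3, 3, 1]; 7 cycles in total.
343 − 7 = 336 transpositions; sign(π) = (−1)^336 = +1.
(291|343)_J = +1 (Zolotarev's lemma cross-check).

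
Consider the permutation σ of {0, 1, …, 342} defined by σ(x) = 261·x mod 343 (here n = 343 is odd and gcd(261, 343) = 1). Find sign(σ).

Start at x=127: 127 → 219 → 221 → 57 → 128 → 137 → 85 → … (one orbit).
Decompose π into cycles: lengths [147, 147, 21, 21, 3, 3, 1] (7 cycles, including the fixed point 0).
sign(π) = (−1)^{n − #cycles} = (−1)^{343−7} = (−1)^336 = +1.
Via Zolotarev, sign(π_{261}) = (261|343) = +1.

+1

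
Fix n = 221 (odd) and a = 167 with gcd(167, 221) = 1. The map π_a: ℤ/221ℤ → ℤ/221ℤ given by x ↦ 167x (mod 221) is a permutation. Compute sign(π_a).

Trace 210: π^k(210) = [210, 152, 190, 127, 214, 157, 141] for k=0..6.
π_167 has 7 disjoint cycles with lengths [48, 48, 48, 48, 16, 12, 1] on {0,…,220}.
sign(π) = (−1)^{n − #cycles} = (−1)^{221−7} = (−1)^214 = +1.
Zolotarev: (167|221) = +1, matching the cycle-count sign.

+1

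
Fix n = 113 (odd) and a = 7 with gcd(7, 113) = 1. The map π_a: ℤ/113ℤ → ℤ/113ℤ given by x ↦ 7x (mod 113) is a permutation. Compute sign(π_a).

+1

Trace 112: π^k(112) = [112, 106, 64, 109, 85, 30, 97] for k=0..6.
Cycle type of π: 14×8 + 1; total 9 cycles.
113 − 9 = 104 transpositions; sign(π) = (−1)^104 = +1.
(7|113)_J = +1 (Zolotarev's lemma cross-check).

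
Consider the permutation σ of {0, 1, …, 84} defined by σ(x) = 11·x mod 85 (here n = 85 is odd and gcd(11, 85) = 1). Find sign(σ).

-1

Trace 56: π^k(56) = [56, 21, 61, 76, 71, 16, 6] for k=0..6.
The orbit structure of x ↦ 11x mod 85: 10 orbits of sizes [16, 16, 16, 16, 16, 1, 1, 1, 1, 1].
10 cycles on 85: each ℓ→(−1)^(ℓ−1), product (−1)^75 = -1.
Via Zolotarev, sign(π_{11}) = (11|85) = -1.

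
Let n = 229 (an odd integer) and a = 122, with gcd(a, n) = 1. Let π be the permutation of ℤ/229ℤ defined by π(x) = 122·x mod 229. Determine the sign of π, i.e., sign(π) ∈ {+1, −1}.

Orbit of 1 under x↦122x: [1, 122, 228, 107]… (length divides ord_229(122)).
π_122 has 58 disjoint cycles with lengths [4, 4, 4, 4, 4, 4, 4, 4, 4, 4, 4, 4, 4, 4, 4, 4, 4, 4, 4, 4, 4, 4, 4, 4, 4, 4, 4, 4, 4, 4, 4, 4, 4, 4, 4, 4, 4, 4, 4, 4, 4, 4, 4, 4, 4, 4, 4, 4, 4, 4, 4, 4, 4, 4, 4, 4, 4, 1] on {0,…,228}.
sign(π) = (−1)^{n − #cycles} = (−1)^{229−58} = (−1)^171 = -1.

-1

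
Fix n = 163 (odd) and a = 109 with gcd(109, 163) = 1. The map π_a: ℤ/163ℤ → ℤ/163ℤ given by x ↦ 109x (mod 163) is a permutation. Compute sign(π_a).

-1

Trace 23: π^k(23) = [23, 62, 75, 25, 117, 39, 13] for k=0..6.
Cycle lengths of π_109 on ℤ/163ℤ: [162, 1]; 2 cycles in total.
sign(π) = (−1)^{n − #cycles} = (−1)^{163−2} = (−1)^161 = -1.
Zolotarev: (109|163) = -1, matching the cycle-count sign.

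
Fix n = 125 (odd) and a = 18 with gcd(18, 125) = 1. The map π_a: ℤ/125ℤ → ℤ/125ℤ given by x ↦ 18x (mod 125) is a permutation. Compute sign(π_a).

Orbit of 51 under x↦18x: [51, 43, 24, 57, 26, 93, 49]… (length divides ord_125(18)).
Cycle lengths of π_18 on ℤ/125ℤ: [20, 20, 20, 20, 20, 4, 4, 4, 4, 4, 4, 1]; 12 cycles in total.
n − c = 125 − 12 = 113; sign = (−1)^113 = -1.

-1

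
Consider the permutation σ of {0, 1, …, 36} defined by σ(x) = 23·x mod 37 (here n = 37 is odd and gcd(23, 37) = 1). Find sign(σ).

-1

Trace 6: π^k(6) = [6, 27, 29, 1, 23, 11, 31] for k=0..6.
Cycle lengths of π_23 on ℤ/37ℤ: [12, 12, 12, 1]; 4 cycles in total.
37 − 4 = 33 transpositions; sign(π) = (−1)^33 = -1.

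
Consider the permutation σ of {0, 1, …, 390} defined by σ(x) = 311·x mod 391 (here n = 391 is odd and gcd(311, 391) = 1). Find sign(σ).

-1

Start at x=326: 326 → 117 → 24 → 35 → 328 → 348 → 312 → … (one orbit).
π_311 has 6 disjoint cycles with lengths [176, 176, 16, 11, 11, 1] on {0,…,390}.
With 6 cycles on 391 points, sign = (−1)^{391−6} = -1.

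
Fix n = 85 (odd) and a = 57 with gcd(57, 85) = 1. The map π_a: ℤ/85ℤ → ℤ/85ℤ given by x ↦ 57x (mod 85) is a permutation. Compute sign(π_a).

Trace 63: π^k(63) = [63, 21, 7, 59, 48, 16, 62] for k=0..6.
Cycle type of π: 16×5 + 4 + 1; total 7 cycles.
85 − 7 = 78 transpositions; sign(π) = (−1)^78 = +1.
Via Zolotarev, sign(π_{57}) = (57|85) = +1.

+1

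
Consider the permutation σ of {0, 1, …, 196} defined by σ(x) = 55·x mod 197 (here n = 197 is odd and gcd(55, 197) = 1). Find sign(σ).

+1

Start at x=148: 148 → 63 → 116 → 76 → 43 → 1 → 55 → … (one orbit).
3 cycles of lengths [98, 98, 1].
Σ(ℓ_i−1) = 197−3 = 194; sign = (−1)^194 = +1.
(55|197)_J = +1 (Zolotarev's lemma cross-check).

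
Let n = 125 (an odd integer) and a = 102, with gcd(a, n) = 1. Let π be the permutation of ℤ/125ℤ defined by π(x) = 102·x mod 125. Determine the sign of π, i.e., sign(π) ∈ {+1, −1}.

-1

Trace 119: π^k(119) = [119, 13, 76, 2, 79, 58, 41] for k=0..6.
4 cycles of lengths [100, 20, 4, 1].
With 4 cycles on 125 points, sign = (−1)^{125−4} = -1.
Zolotarev: (102|125) = -1, matching the cycle-count sign.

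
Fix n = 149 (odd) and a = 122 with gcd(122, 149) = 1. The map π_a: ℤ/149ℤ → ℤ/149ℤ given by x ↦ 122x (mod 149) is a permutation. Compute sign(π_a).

Trace 19: π^k(19) = [19, 83, 143, 13, 96, 90, 103] for k=0..6.
Cycle lengths of π_122 on ℤ/149ℤ: [148, 1]; 2 cycles in total.
2 cycles on 149: each ℓ→(−1)^(ℓ−1), product (−1)^147 = -1.

-1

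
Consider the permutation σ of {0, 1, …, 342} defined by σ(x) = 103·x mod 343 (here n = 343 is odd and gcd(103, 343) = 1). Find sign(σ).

Orbit of 309 under x↦103x: [309, 271, 130, 13, 310, 31, 106]… (length divides ord_343(103)).
π_103 has 4 disjoint cycles with lengths [294, 42, 6, 1] on {0,…,342}.
Σ(ℓ_i−1) = 343−4 = 339; sign = (−1)^339 = -1.
(103|343)_J = -1 (Zolotarev's lemma cross-check).

-1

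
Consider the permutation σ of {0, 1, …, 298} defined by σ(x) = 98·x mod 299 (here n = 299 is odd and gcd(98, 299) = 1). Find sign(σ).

-1

Start at x=278: 278 → 35 → 141 → 64 → 292 → 211 → 47 → … (one orbit).
The orbit structure of x ↦ 98x mod 299: 6 orbits of sizes [132, 132, 12, 11, 11, 1].
With 6 cycles on 299 points, sign = (−1)^{299−6} = -1.
(98|299)_J = -1 (Zolotarev's lemma cross-check).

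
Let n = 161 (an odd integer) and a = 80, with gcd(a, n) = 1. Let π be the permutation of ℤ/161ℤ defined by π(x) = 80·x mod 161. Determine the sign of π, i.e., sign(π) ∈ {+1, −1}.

+1

Start at x=153: 153 → 4 → 159 → 1 → 80 → 121 → 20 → … (one orbit).
π_80 has 5 disjoint cycles with lengths [66, 66, 22, 6, 1] on {0,…,160}.
Σ(ℓ_i−1) = 161−5 = 156; sign = (−1)^156 = +1.
The Jacobi symbol (80|161) = +1 (Zolotarev) agrees.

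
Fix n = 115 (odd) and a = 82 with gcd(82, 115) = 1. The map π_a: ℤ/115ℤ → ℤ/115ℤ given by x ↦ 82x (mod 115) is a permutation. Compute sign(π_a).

Start at x=101: 101 → 2 → 49 → 108 → 1 → 82 → 54 → … (one orbit).
Cycle type of π: 44×2 + 11×2 + 4 + 1; total 6 cycles.
Σ(ℓ_i−1) = 115−6 = 109; sign = (−1)^109 = -1.
Check: (82/115) = -1 by Zolotarev.

-1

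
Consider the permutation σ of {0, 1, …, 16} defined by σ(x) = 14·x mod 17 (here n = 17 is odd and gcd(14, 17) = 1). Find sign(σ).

Start at x=2: 2 → 11 → 1 → 14 → 9 → 7 → 13 → … (one orbit).
Decompose π into cycles: lengths [16, 1] (2 cycles, including the fixed point 0).
17 − 2 = 15 transpositions; sign(π) = (−1)^15 = -1.

-1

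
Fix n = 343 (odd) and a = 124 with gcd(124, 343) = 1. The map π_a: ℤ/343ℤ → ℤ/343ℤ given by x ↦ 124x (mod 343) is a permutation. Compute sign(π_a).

-1

Trace 227: π^k(227) = [227, 22, 327, 74, 258, 93, 213] for k=0..6.
The orbit structure of x ↦ 124x mod 343: 4 orbits of sizes [294, 42, 6, 1].
4 cycles on 343: each ℓ→(−1)^(ℓ−1), product (−1)^339 = -1.
(124|343)_J = -1 (Zolotarev's lemma cross-check).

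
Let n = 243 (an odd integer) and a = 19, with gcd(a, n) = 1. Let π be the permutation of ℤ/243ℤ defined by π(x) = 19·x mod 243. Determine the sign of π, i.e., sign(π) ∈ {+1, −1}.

+1

Orbit of 64 under x↦19x: [64, 1, 19, 118, 55, 73, 172]… (length divides ord_243(19)).
The orbit structure of x ↦ 19x mod 243: 27 orbits of sizes [27, 27, 27, 27, 27, 27, 9, 9, 9, 9, 9, 9, 3, 3, 3, 3, 3, 3, 1, 1, 1, 1, 1, 1, 1, 1, 1].
243 − 27 = 216 transpositions; sign(π) = (−1)^216 = +1.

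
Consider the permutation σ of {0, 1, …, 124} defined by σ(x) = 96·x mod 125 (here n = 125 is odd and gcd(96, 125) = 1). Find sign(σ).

Trace 36: π^k(36) = [36, 81, 26, 121, 116, 11, 56] for k=0..6.
Cycle lengths of π_96 on ℤ/125ℤ: [25, 25, 25, 25, 5, 5, 5, 5, 1, 1, 1, 1, 1]; 13 cycles in total.
n − c = 125 − 13 = 112; sign = (−1)^112 = +1.

+1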